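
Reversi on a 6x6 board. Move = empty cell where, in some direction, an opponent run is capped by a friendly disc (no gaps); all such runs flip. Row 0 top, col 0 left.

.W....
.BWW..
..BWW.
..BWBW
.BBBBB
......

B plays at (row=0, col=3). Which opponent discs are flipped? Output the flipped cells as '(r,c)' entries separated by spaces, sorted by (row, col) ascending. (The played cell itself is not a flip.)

Dir NW: edge -> no flip
Dir N: edge -> no flip
Dir NE: edge -> no flip
Dir W: first cell '.' (not opp) -> no flip
Dir E: first cell '.' (not opp) -> no flip
Dir SW: opp run (1,2), next='.' -> no flip
Dir S: opp run (1,3) (2,3) (3,3) capped by B -> flip
Dir SE: first cell '.' (not opp) -> no flip

Answer: (1,3) (2,3) (3,3)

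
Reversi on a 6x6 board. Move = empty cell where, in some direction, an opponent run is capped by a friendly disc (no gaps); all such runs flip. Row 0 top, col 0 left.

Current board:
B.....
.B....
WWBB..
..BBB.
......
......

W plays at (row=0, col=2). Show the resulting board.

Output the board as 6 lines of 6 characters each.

Answer: B.W...
.W....
WWBB..
..BBB.
......
......

Derivation:
Place W at (0,2); scan 8 dirs for brackets.
Dir NW: edge -> no flip
Dir N: edge -> no flip
Dir NE: edge -> no flip
Dir W: first cell '.' (not opp) -> no flip
Dir E: first cell '.' (not opp) -> no flip
Dir SW: opp run (1,1) capped by W -> flip
Dir S: first cell '.' (not opp) -> no flip
Dir SE: first cell '.' (not opp) -> no flip
All flips: (1,1)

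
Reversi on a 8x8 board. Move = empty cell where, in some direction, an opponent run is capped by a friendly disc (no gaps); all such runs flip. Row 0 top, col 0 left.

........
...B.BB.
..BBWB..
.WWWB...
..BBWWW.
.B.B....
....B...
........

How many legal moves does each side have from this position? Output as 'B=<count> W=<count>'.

-- B to move --
(1,4): flips 1 -> legal
(2,0): flips 1 -> legal
(2,1): flips 1 -> legal
(3,0): flips 3 -> legal
(3,5): flips 2 -> legal
(3,6): no bracket -> illegal
(3,7): no bracket -> illegal
(4,0): flips 1 -> legal
(4,1): flips 1 -> legal
(4,7): flips 3 -> legal
(5,4): flips 1 -> legal
(5,5): flips 2 -> legal
(5,6): flips 1 -> legal
(5,7): no bracket -> illegal
B mobility = 11
-- W to move --
(0,2): flips 1 -> legal
(0,3): flips 2 -> legal
(0,4): flips 2 -> legal
(0,5): no bracket -> illegal
(0,6): flips 1 -> legal
(0,7): no bracket -> illegal
(1,1): flips 1 -> legal
(1,2): flips 3 -> legal
(1,4): flips 1 -> legal
(1,7): no bracket -> illegal
(2,1): flips 2 -> legal
(2,6): flips 1 -> legal
(2,7): no bracket -> illegal
(3,5): flips 1 -> legal
(3,6): no bracket -> illegal
(4,0): no bracket -> illegal
(4,1): flips 2 -> legal
(5,0): no bracket -> illegal
(5,2): flips 1 -> legal
(5,4): flips 1 -> legal
(5,5): no bracket -> illegal
(6,0): flips 2 -> legal
(6,1): no bracket -> illegal
(6,2): flips 1 -> legal
(6,3): flips 2 -> legal
(6,5): no bracket -> illegal
(7,3): no bracket -> illegal
(7,4): no bracket -> illegal
(7,5): flips 3 -> legal
W mobility = 17

Answer: B=11 W=17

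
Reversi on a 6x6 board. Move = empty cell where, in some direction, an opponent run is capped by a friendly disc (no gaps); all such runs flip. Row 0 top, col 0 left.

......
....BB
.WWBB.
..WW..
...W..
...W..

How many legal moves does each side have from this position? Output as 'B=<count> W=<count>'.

Answer: B=3 W=3

Derivation:
-- B to move --
(1,0): no bracket -> illegal
(1,1): no bracket -> illegal
(1,2): no bracket -> illegal
(1,3): no bracket -> illegal
(2,0): flips 2 -> legal
(3,0): no bracket -> illegal
(3,1): no bracket -> illegal
(3,4): no bracket -> illegal
(4,1): flips 1 -> legal
(4,2): flips 1 -> legal
(4,4): no bracket -> illegal
(5,2): no bracket -> illegal
(5,4): no bracket -> illegal
B mobility = 3
-- W to move --
(0,3): no bracket -> illegal
(0,4): no bracket -> illegal
(0,5): flips 2 -> legal
(1,2): no bracket -> illegal
(1,3): flips 1 -> legal
(2,5): flips 2 -> legal
(3,4): no bracket -> illegal
(3,5): no bracket -> illegal
W mobility = 3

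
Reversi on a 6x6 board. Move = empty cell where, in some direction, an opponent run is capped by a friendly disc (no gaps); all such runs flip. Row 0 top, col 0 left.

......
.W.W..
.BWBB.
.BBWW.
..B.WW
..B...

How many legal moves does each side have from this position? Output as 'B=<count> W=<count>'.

-- B to move --
(0,0): no bracket -> illegal
(0,1): flips 1 -> legal
(0,2): flips 1 -> legal
(0,3): flips 1 -> legal
(0,4): flips 2 -> legal
(1,0): no bracket -> illegal
(1,2): flips 1 -> legal
(1,4): no bracket -> illegal
(2,0): no bracket -> illegal
(2,5): no bracket -> illegal
(3,5): flips 2 -> legal
(4,3): flips 1 -> legal
(5,3): no bracket -> illegal
(5,4): flips 2 -> legal
(5,5): no bracket -> illegal
B mobility = 8
-- W to move --
(1,0): no bracket -> illegal
(1,2): flips 1 -> legal
(1,4): flips 1 -> legal
(1,5): flips 1 -> legal
(2,0): flips 1 -> legal
(2,5): flips 2 -> legal
(3,0): flips 2 -> legal
(3,5): flips 1 -> legal
(4,0): flips 1 -> legal
(4,1): flips 2 -> legal
(4,3): no bracket -> illegal
(5,1): flips 1 -> legal
(5,3): no bracket -> illegal
W mobility = 10

Answer: B=8 W=10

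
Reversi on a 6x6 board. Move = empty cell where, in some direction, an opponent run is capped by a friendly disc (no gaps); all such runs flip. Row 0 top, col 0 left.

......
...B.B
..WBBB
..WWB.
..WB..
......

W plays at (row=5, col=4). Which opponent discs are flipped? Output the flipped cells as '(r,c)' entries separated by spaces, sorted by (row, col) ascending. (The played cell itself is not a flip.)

Dir NW: opp run (4,3) capped by W -> flip
Dir N: first cell '.' (not opp) -> no flip
Dir NE: first cell '.' (not opp) -> no flip
Dir W: first cell '.' (not opp) -> no flip
Dir E: first cell '.' (not opp) -> no flip
Dir SW: edge -> no flip
Dir S: edge -> no flip
Dir SE: edge -> no flip

Answer: (4,3)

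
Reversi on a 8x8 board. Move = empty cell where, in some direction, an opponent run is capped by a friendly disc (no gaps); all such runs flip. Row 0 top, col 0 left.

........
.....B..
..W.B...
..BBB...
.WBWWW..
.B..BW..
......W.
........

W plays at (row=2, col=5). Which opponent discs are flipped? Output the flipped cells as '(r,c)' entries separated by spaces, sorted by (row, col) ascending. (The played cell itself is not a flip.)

Dir NW: first cell '.' (not opp) -> no flip
Dir N: opp run (1,5), next='.' -> no flip
Dir NE: first cell '.' (not opp) -> no flip
Dir W: opp run (2,4), next='.' -> no flip
Dir E: first cell '.' (not opp) -> no flip
Dir SW: opp run (3,4) capped by W -> flip
Dir S: first cell '.' (not opp) -> no flip
Dir SE: first cell '.' (not opp) -> no flip

Answer: (3,4)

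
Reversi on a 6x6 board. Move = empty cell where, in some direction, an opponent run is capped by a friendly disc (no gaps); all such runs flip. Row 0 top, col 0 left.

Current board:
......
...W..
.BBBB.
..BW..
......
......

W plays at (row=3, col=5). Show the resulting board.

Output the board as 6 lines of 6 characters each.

Place W at (3,5); scan 8 dirs for brackets.
Dir NW: opp run (2,4) capped by W -> flip
Dir N: first cell '.' (not opp) -> no flip
Dir NE: edge -> no flip
Dir W: first cell '.' (not opp) -> no flip
Dir E: edge -> no flip
Dir SW: first cell '.' (not opp) -> no flip
Dir S: first cell '.' (not opp) -> no flip
Dir SE: edge -> no flip
All flips: (2,4)

Answer: ......
...W..
.BBBW.
..BW.W
......
......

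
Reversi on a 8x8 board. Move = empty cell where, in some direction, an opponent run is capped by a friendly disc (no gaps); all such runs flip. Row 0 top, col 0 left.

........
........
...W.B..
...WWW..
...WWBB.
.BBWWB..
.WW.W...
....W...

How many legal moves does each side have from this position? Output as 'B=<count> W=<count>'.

-- B to move --
(1,2): flips 2 -> legal
(1,3): no bracket -> illegal
(1,4): no bracket -> illegal
(2,2): flips 2 -> legal
(2,4): flips 1 -> legal
(2,6): no bracket -> illegal
(3,2): no bracket -> illegal
(3,6): no bracket -> illegal
(4,2): flips 2 -> legal
(5,0): no bracket -> illegal
(6,0): no bracket -> illegal
(6,3): flips 1 -> legal
(6,5): no bracket -> illegal
(7,0): flips 1 -> legal
(7,1): flips 1 -> legal
(7,2): flips 1 -> legal
(7,3): flips 2 -> legal
(7,5): no bracket -> illegal
B mobility = 9
-- W to move --
(1,4): no bracket -> illegal
(1,5): flips 1 -> legal
(1,6): flips 1 -> legal
(2,4): no bracket -> illegal
(2,6): no bracket -> illegal
(3,6): flips 1 -> legal
(3,7): flips 2 -> legal
(4,0): flips 1 -> legal
(4,1): flips 1 -> legal
(4,2): flips 1 -> legal
(4,7): flips 2 -> legal
(5,0): flips 2 -> legal
(5,6): flips 2 -> legal
(5,7): flips 1 -> legal
(6,0): no bracket -> illegal
(6,3): no bracket -> illegal
(6,5): flips 2 -> legal
(6,6): flips 1 -> legal
W mobility = 13

Answer: B=9 W=13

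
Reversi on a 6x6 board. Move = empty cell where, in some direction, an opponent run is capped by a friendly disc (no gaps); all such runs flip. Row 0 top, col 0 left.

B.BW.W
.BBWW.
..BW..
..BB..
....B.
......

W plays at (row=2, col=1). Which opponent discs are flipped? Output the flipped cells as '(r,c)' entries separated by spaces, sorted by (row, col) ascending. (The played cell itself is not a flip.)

Dir NW: first cell '.' (not opp) -> no flip
Dir N: opp run (1,1), next='.' -> no flip
Dir NE: opp run (1,2) capped by W -> flip
Dir W: first cell '.' (not opp) -> no flip
Dir E: opp run (2,2) capped by W -> flip
Dir SW: first cell '.' (not opp) -> no flip
Dir S: first cell '.' (not opp) -> no flip
Dir SE: opp run (3,2), next='.' -> no flip

Answer: (1,2) (2,2)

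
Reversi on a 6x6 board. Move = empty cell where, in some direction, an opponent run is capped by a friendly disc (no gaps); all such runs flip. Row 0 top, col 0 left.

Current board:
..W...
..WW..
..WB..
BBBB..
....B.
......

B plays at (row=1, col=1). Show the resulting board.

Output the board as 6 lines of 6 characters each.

Answer: ..W...
.BWW..
..BB..
BBBB..
....B.
......

Derivation:
Place B at (1,1); scan 8 dirs for brackets.
Dir NW: first cell '.' (not opp) -> no flip
Dir N: first cell '.' (not opp) -> no flip
Dir NE: opp run (0,2), next=edge -> no flip
Dir W: first cell '.' (not opp) -> no flip
Dir E: opp run (1,2) (1,3), next='.' -> no flip
Dir SW: first cell '.' (not opp) -> no flip
Dir S: first cell '.' (not opp) -> no flip
Dir SE: opp run (2,2) capped by B -> flip
All flips: (2,2)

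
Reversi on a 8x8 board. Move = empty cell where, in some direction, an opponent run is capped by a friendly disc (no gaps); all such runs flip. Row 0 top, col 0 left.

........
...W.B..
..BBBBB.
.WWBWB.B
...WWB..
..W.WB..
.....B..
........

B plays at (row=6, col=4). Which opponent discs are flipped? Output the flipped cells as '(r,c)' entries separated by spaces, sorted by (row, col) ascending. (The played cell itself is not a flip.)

Dir NW: first cell '.' (not opp) -> no flip
Dir N: opp run (5,4) (4,4) (3,4) capped by B -> flip
Dir NE: first cell 'B' (not opp) -> no flip
Dir W: first cell '.' (not opp) -> no flip
Dir E: first cell 'B' (not opp) -> no flip
Dir SW: first cell '.' (not opp) -> no flip
Dir S: first cell '.' (not opp) -> no flip
Dir SE: first cell '.' (not opp) -> no flip

Answer: (3,4) (4,4) (5,4)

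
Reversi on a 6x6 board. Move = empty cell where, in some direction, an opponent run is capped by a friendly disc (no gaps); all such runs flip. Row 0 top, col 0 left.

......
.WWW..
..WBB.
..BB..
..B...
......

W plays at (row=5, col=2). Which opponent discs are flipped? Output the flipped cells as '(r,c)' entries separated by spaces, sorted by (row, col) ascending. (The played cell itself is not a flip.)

Answer: (3,2) (4,2)

Derivation:
Dir NW: first cell '.' (not opp) -> no flip
Dir N: opp run (4,2) (3,2) capped by W -> flip
Dir NE: first cell '.' (not opp) -> no flip
Dir W: first cell '.' (not opp) -> no flip
Dir E: first cell '.' (not opp) -> no flip
Dir SW: edge -> no flip
Dir S: edge -> no flip
Dir SE: edge -> no flip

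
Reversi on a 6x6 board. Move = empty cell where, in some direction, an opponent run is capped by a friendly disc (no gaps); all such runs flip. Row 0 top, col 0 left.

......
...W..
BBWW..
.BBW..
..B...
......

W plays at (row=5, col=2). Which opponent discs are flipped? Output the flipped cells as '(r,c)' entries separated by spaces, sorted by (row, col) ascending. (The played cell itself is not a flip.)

Answer: (3,2) (4,2)

Derivation:
Dir NW: first cell '.' (not opp) -> no flip
Dir N: opp run (4,2) (3,2) capped by W -> flip
Dir NE: first cell '.' (not opp) -> no flip
Dir W: first cell '.' (not opp) -> no flip
Dir E: first cell '.' (not opp) -> no flip
Dir SW: edge -> no flip
Dir S: edge -> no flip
Dir SE: edge -> no flip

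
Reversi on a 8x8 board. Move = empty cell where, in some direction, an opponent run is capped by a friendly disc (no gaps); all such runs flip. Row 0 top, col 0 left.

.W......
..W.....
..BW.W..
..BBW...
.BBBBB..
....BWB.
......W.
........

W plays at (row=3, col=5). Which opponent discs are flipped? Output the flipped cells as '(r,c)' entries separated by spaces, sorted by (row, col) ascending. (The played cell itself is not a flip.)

Answer: (4,5)

Derivation:
Dir NW: first cell '.' (not opp) -> no flip
Dir N: first cell 'W' (not opp) -> no flip
Dir NE: first cell '.' (not opp) -> no flip
Dir W: first cell 'W' (not opp) -> no flip
Dir E: first cell '.' (not opp) -> no flip
Dir SW: opp run (4,4), next='.' -> no flip
Dir S: opp run (4,5) capped by W -> flip
Dir SE: first cell '.' (not opp) -> no flip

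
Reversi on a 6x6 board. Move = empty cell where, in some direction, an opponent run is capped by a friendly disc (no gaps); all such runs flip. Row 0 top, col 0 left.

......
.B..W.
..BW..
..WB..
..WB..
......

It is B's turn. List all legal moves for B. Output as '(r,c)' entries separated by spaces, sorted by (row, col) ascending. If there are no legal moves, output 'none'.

Answer: (1,3) (2,1) (2,4) (3,1) (4,1) (5,1) (5,2)

Derivation:
(0,3): no bracket -> illegal
(0,4): no bracket -> illegal
(0,5): no bracket -> illegal
(1,2): no bracket -> illegal
(1,3): flips 1 -> legal
(1,5): no bracket -> illegal
(2,1): flips 1 -> legal
(2,4): flips 1 -> legal
(2,5): no bracket -> illegal
(3,1): flips 1 -> legal
(3,4): no bracket -> illegal
(4,1): flips 1 -> legal
(5,1): flips 1 -> legal
(5,2): flips 2 -> legal
(5,3): no bracket -> illegal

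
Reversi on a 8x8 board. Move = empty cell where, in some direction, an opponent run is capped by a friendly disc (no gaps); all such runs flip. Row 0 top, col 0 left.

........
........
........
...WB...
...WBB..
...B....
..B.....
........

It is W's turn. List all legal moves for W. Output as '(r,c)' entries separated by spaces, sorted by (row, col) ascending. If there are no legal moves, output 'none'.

(2,3): no bracket -> illegal
(2,4): no bracket -> illegal
(2,5): flips 1 -> legal
(3,5): flips 1 -> legal
(3,6): no bracket -> illegal
(4,2): no bracket -> illegal
(4,6): flips 2 -> legal
(5,1): no bracket -> illegal
(5,2): no bracket -> illegal
(5,4): no bracket -> illegal
(5,5): flips 1 -> legal
(5,6): no bracket -> illegal
(6,1): no bracket -> illegal
(6,3): flips 1 -> legal
(6,4): no bracket -> illegal
(7,1): no bracket -> illegal
(7,2): no bracket -> illegal
(7,3): no bracket -> illegal

Answer: (2,5) (3,5) (4,6) (5,5) (6,3)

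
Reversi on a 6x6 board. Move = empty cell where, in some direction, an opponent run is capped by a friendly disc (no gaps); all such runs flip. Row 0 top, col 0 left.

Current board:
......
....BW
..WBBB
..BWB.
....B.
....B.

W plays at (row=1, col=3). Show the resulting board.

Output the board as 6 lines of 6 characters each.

Place W at (1,3); scan 8 dirs for brackets.
Dir NW: first cell '.' (not opp) -> no flip
Dir N: first cell '.' (not opp) -> no flip
Dir NE: first cell '.' (not opp) -> no flip
Dir W: first cell '.' (not opp) -> no flip
Dir E: opp run (1,4) capped by W -> flip
Dir SW: first cell 'W' (not opp) -> no flip
Dir S: opp run (2,3) capped by W -> flip
Dir SE: opp run (2,4), next='.' -> no flip
All flips: (1,4) (2,3)

Answer: ......
...WWW
..WWBB
..BWB.
....B.
....B.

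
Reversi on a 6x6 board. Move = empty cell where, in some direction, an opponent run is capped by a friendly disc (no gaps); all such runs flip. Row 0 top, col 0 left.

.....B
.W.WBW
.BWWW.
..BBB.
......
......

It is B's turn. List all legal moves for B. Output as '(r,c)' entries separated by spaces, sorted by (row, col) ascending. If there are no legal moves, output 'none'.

Answer: (0,0) (0,1) (0,3) (1,2) (2,5)

Derivation:
(0,0): flips 2 -> legal
(0,1): flips 1 -> legal
(0,2): no bracket -> illegal
(0,3): flips 2 -> legal
(0,4): no bracket -> illegal
(1,0): no bracket -> illegal
(1,2): flips 3 -> legal
(2,0): no bracket -> illegal
(2,5): flips 4 -> legal
(3,1): no bracket -> illegal
(3,5): no bracket -> illegal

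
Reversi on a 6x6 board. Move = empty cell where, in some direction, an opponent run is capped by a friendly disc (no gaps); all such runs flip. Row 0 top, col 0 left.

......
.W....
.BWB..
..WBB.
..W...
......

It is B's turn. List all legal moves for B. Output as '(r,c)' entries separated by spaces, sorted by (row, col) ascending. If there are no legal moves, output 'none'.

Answer: (0,0) (0,1) (3,1) (4,1) (4,3) (5,1)

Derivation:
(0,0): flips 2 -> legal
(0,1): flips 1 -> legal
(0,2): no bracket -> illegal
(1,0): no bracket -> illegal
(1,2): no bracket -> illegal
(1,3): no bracket -> illegal
(2,0): no bracket -> illegal
(3,1): flips 1 -> legal
(4,1): flips 1 -> legal
(4,3): flips 1 -> legal
(5,1): flips 1 -> legal
(5,2): no bracket -> illegal
(5,3): no bracket -> illegal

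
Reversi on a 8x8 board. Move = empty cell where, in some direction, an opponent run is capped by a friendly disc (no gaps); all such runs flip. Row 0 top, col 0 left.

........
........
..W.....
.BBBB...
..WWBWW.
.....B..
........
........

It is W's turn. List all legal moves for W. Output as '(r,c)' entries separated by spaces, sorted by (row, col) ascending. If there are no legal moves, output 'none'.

(2,0): flips 1 -> legal
(2,1): flips 1 -> legal
(2,3): flips 2 -> legal
(2,4): flips 1 -> legal
(2,5): flips 1 -> legal
(3,0): no bracket -> illegal
(3,5): no bracket -> illegal
(4,0): flips 1 -> legal
(4,1): no bracket -> illegal
(5,3): no bracket -> illegal
(5,4): no bracket -> illegal
(5,6): no bracket -> illegal
(6,4): flips 1 -> legal
(6,5): flips 1 -> legal
(6,6): flips 3 -> legal

Answer: (2,0) (2,1) (2,3) (2,4) (2,5) (4,0) (6,4) (6,5) (6,6)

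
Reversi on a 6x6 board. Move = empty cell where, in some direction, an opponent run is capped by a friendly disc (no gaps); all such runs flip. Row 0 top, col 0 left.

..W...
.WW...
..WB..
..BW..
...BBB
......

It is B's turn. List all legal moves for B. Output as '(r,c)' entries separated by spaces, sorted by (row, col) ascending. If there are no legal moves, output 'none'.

(0,0): flips 3 -> legal
(0,1): flips 1 -> legal
(0,3): no bracket -> illegal
(1,0): no bracket -> illegal
(1,3): no bracket -> illegal
(2,0): no bracket -> illegal
(2,1): flips 1 -> legal
(2,4): no bracket -> illegal
(3,1): no bracket -> illegal
(3,4): flips 1 -> legal
(4,2): no bracket -> illegal

Answer: (0,0) (0,1) (2,1) (3,4)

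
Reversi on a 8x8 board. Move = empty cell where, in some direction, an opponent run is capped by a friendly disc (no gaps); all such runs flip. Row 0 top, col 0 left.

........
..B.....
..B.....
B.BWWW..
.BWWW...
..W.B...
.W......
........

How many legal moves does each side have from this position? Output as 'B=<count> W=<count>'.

Answer: B=6 W=7

Derivation:
-- B to move --
(2,3): no bracket -> illegal
(2,4): flips 2 -> legal
(2,5): no bracket -> illegal
(2,6): no bracket -> illegal
(3,1): no bracket -> illegal
(3,6): flips 3 -> legal
(4,5): flips 3 -> legal
(4,6): no bracket -> illegal
(5,0): no bracket -> illegal
(5,1): no bracket -> illegal
(5,3): no bracket -> illegal
(5,5): flips 2 -> legal
(6,0): no bracket -> illegal
(6,2): flips 2 -> legal
(6,3): flips 1 -> legal
(7,0): no bracket -> illegal
(7,1): no bracket -> illegal
(7,2): no bracket -> illegal
B mobility = 6
-- W to move --
(0,1): no bracket -> illegal
(0,2): flips 3 -> legal
(0,3): no bracket -> illegal
(1,1): flips 1 -> legal
(1,3): no bracket -> illegal
(2,0): no bracket -> illegal
(2,1): flips 1 -> legal
(2,3): no bracket -> illegal
(3,1): flips 1 -> legal
(4,0): flips 1 -> legal
(4,5): no bracket -> illegal
(5,0): no bracket -> illegal
(5,1): no bracket -> illegal
(5,3): no bracket -> illegal
(5,5): no bracket -> illegal
(6,3): no bracket -> illegal
(6,4): flips 1 -> legal
(6,5): flips 1 -> legal
W mobility = 7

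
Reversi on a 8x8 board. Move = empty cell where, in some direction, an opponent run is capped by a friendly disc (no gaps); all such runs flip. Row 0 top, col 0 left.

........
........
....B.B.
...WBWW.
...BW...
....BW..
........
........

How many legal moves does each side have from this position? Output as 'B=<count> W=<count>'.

-- B to move --
(2,2): no bracket -> illegal
(2,3): flips 1 -> legal
(2,5): no bracket -> illegal
(2,7): no bracket -> illegal
(3,2): flips 1 -> legal
(3,7): flips 2 -> legal
(4,2): flips 1 -> legal
(4,5): flips 1 -> legal
(4,6): flips 2 -> legal
(4,7): no bracket -> illegal
(5,3): flips 2 -> legal
(5,6): flips 1 -> legal
(6,4): no bracket -> illegal
(6,5): no bracket -> illegal
(6,6): no bracket -> illegal
B mobility = 8
-- W to move --
(1,3): flips 1 -> legal
(1,4): flips 2 -> legal
(1,5): flips 1 -> legal
(1,6): flips 1 -> legal
(1,7): flips 1 -> legal
(2,3): no bracket -> illegal
(2,5): no bracket -> illegal
(2,7): no bracket -> illegal
(3,2): no bracket -> illegal
(3,7): no bracket -> illegal
(4,2): flips 1 -> legal
(4,5): no bracket -> illegal
(5,2): no bracket -> illegal
(5,3): flips 2 -> legal
(6,3): no bracket -> illegal
(6,4): flips 1 -> legal
(6,5): no bracket -> illegal
W mobility = 8

Answer: B=8 W=8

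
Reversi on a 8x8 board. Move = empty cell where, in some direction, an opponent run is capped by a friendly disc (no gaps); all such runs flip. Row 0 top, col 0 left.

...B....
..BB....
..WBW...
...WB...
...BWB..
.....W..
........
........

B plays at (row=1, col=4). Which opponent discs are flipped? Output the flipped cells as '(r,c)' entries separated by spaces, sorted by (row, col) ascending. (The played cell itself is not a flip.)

Dir NW: first cell 'B' (not opp) -> no flip
Dir N: first cell '.' (not opp) -> no flip
Dir NE: first cell '.' (not opp) -> no flip
Dir W: first cell 'B' (not opp) -> no flip
Dir E: first cell '.' (not opp) -> no flip
Dir SW: first cell 'B' (not opp) -> no flip
Dir S: opp run (2,4) capped by B -> flip
Dir SE: first cell '.' (not opp) -> no flip

Answer: (2,4)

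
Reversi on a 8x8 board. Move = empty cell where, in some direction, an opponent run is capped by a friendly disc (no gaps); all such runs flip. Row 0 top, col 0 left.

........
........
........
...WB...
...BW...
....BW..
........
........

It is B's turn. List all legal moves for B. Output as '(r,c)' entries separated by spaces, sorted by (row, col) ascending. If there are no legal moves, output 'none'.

(2,2): no bracket -> illegal
(2,3): flips 1 -> legal
(2,4): no bracket -> illegal
(3,2): flips 1 -> legal
(3,5): no bracket -> illegal
(4,2): no bracket -> illegal
(4,5): flips 1 -> legal
(4,6): no bracket -> illegal
(5,3): no bracket -> illegal
(5,6): flips 1 -> legal
(6,4): no bracket -> illegal
(6,5): no bracket -> illegal
(6,6): no bracket -> illegal

Answer: (2,3) (3,2) (4,5) (5,6)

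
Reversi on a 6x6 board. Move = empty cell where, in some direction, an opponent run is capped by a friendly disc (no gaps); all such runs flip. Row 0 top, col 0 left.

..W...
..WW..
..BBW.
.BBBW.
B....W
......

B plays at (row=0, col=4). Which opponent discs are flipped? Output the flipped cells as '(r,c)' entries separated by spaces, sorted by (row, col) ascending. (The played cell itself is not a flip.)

Dir NW: edge -> no flip
Dir N: edge -> no flip
Dir NE: edge -> no flip
Dir W: first cell '.' (not opp) -> no flip
Dir E: first cell '.' (not opp) -> no flip
Dir SW: opp run (1,3) capped by B -> flip
Dir S: first cell '.' (not opp) -> no flip
Dir SE: first cell '.' (not opp) -> no flip

Answer: (1,3)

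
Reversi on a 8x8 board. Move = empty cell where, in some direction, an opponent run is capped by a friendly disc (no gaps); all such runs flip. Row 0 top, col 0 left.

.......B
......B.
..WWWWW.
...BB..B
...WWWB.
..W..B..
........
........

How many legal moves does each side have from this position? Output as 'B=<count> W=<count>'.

Answer: B=12 W=5

Derivation:
-- B to move --
(1,1): flips 1 -> legal
(1,2): flips 1 -> legal
(1,3): flips 1 -> legal
(1,4): flips 1 -> legal
(1,5): flips 2 -> legal
(1,7): no bracket -> illegal
(2,1): no bracket -> illegal
(2,7): no bracket -> illegal
(3,1): no bracket -> illegal
(3,2): no bracket -> illegal
(3,5): flips 1 -> legal
(3,6): flips 1 -> legal
(4,1): no bracket -> illegal
(4,2): flips 3 -> legal
(5,1): no bracket -> illegal
(5,3): flips 1 -> legal
(5,4): flips 1 -> legal
(5,6): flips 1 -> legal
(6,1): flips 2 -> legal
(6,2): no bracket -> illegal
(6,3): no bracket -> illegal
B mobility = 12
-- W to move --
(0,5): no bracket -> illegal
(0,6): flips 1 -> legal
(1,5): no bracket -> illegal
(1,7): no bracket -> illegal
(2,7): no bracket -> illegal
(3,2): no bracket -> illegal
(3,5): no bracket -> illegal
(3,6): no bracket -> illegal
(4,2): flips 1 -> legal
(4,7): flips 1 -> legal
(5,4): no bracket -> illegal
(5,6): no bracket -> illegal
(5,7): no bracket -> illegal
(6,4): no bracket -> illegal
(6,5): flips 1 -> legal
(6,6): flips 1 -> legal
W mobility = 5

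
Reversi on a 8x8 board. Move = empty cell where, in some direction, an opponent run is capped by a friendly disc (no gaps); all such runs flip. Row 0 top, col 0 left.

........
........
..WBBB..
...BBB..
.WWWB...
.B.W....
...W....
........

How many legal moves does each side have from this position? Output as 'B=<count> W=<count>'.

Answer: B=7 W=8

Derivation:
-- B to move --
(1,1): flips 1 -> legal
(1,2): no bracket -> illegal
(1,3): no bracket -> illegal
(2,1): flips 1 -> legal
(3,0): no bracket -> illegal
(3,1): flips 1 -> legal
(3,2): no bracket -> illegal
(4,0): flips 3 -> legal
(5,0): no bracket -> illegal
(5,2): flips 1 -> legal
(5,4): no bracket -> illegal
(6,2): flips 1 -> legal
(6,4): no bracket -> illegal
(7,2): no bracket -> illegal
(7,3): flips 3 -> legal
(7,4): no bracket -> illegal
B mobility = 7
-- W to move --
(1,2): no bracket -> illegal
(1,3): flips 2 -> legal
(1,4): no bracket -> illegal
(1,5): flips 2 -> legal
(1,6): flips 2 -> legal
(2,6): flips 5 -> legal
(3,2): no bracket -> illegal
(3,6): no bracket -> illegal
(4,0): no bracket -> illegal
(4,5): flips 1 -> legal
(4,6): no bracket -> illegal
(5,0): no bracket -> illegal
(5,2): no bracket -> illegal
(5,4): no bracket -> illegal
(5,5): flips 2 -> legal
(6,0): flips 1 -> legal
(6,1): flips 1 -> legal
(6,2): no bracket -> illegal
W mobility = 8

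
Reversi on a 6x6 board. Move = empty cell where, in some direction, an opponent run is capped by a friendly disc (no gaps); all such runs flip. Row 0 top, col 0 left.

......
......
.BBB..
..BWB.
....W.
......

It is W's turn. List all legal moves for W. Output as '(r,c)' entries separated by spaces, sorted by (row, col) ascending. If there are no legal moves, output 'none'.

(1,0): no bracket -> illegal
(1,1): flips 1 -> legal
(1,2): no bracket -> illegal
(1,3): flips 1 -> legal
(1,4): no bracket -> illegal
(2,0): no bracket -> illegal
(2,4): flips 1 -> legal
(2,5): no bracket -> illegal
(3,0): no bracket -> illegal
(3,1): flips 1 -> legal
(3,5): flips 1 -> legal
(4,1): no bracket -> illegal
(4,2): no bracket -> illegal
(4,3): no bracket -> illegal
(4,5): no bracket -> illegal

Answer: (1,1) (1,3) (2,4) (3,1) (3,5)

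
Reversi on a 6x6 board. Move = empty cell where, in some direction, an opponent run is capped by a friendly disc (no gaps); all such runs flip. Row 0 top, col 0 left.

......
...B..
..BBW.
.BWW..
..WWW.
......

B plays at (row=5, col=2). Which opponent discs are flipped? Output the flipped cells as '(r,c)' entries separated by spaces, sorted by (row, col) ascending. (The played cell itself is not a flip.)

Dir NW: first cell '.' (not opp) -> no flip
Dir N: opp run (4,2) (3,2) capped by B -> flip
Dir NE: opp run (4,3), next='.' -> no flip
Dir W: first cell '.' (not opp) -> no flip
Dir E: first cell '.' (not opp) -> no flip
Dir SW: edge -> no flip
Dir S: edge -> no flip
Dir SE: edge -> no flip

Answer: (3,2) (4,2)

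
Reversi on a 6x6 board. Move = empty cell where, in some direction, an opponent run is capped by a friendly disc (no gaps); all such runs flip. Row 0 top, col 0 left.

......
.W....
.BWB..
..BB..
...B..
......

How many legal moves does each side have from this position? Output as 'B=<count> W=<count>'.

Answer: B=3 W=5

Derivation:
-- B to move --
(0,0): flips 2 -> legal
(0,1): flips 1 -> legal
(0,2): no bracket -> illegal
(1,0): no bracket -> illegal
(1,2): flips 1 -> legal
(1,3): no bracket -> illegal
(2,0): no bracket -> illegal
(3,1): no bracket -> illegal
B mobility = 3
-- W to move --
(1,0): no bracket -> illegal
(1,2): no bracket -> illegal
(1,3): no bracket -> illegal
(1,4): no bracket -> illegal
(2,0): flips 1 -> legal
(2,4): flips 1 -> legal
(3,0): no bracket -> illegal
(3,1): flips 1 -> legal
(3,4): no bracket -> illegal
(4,1): no bracket -> illegal
(4,2): flips 1 -> legal
(4,4): flips 1 -> legal
(5,2): no bracket -> illegal
(5,3): no bracket -> illegal
(5,4): no bracket -> illegal
W mobility = 5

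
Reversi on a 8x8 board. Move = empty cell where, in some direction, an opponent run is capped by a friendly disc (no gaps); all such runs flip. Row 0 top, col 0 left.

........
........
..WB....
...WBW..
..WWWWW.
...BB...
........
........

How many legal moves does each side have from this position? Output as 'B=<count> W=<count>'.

Answer: B=7 W=8

Derivation:
-- B to move --
(1,1): no bracket -> illegal
(1,2): no bracket -> illegal
(1,3): no bracket -> illegal
(2,1): flips 1 -> legal
(2,4): no bracket -> illegal
(2,5): no bracket -> illegal
(2,6): flips 2 -> legal
(3,1): flips 1 -> legal
(3,2): flips 2 -> legal
(3,6): flips 2 -> legal
(3,7): no bracket -> illegal
(4,1): no bracket -> illegal
(4,7): no bracket -> illegal
(5,1): no bracket -> illegal
(5,2): flips 1 -> legal
(5,5): no bracket -> illegal
(5,6): flips 1 -> legal
(5,7): no bracket -> illegal
B mobility = 7
-- W to move --
(1,2): flips 2 -> legal
(1,3): flips 1 -> legal
(1,4): no bracket -> illegal
(2,4): flips 2 -> legal
(2,5): flips 1 -> legal
(3,2): no bracket -> illegal
(5,2): no bracket -> illegal
(5,5): no bracket -> illegal
(6,2): flips 1 -> legal
(6,3): flips 2 -> legal
(6,4): flips 2 -> legal
(6,5): flips 1 -> legal
W mobility = 8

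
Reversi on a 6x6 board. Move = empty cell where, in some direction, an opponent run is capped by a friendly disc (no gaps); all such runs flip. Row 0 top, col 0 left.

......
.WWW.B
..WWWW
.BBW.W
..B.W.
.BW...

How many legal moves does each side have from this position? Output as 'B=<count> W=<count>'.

-- B to move --
(0,0): no bracket -> illegal
(0,1): no bracket -> illegal
(0,2): flips 2 -> legal
(0,3): no bracket -> illegal
(0,4): flips 2 -> legal
(1,0): no bracket -> illegal
(1,4): flips 1 -> legal
(2,0): no bracket -> illegal
(2,1): no bracket -> illegal
(3,4): flips 1 -> legal
(4,1): no bracket -> illegal
(4,3): no bracket -> illegal
(4,5): flips 2 -> legal
(5,3): flips 1 -> legal
(5,4): no bracket -> illegal
(5,5): no bracket -> illegal
B mobility = 6
-- W to move --
(0,4): no bracket -> illegal
(0,5): flips 1 -> legal
(1,4): no bracket -> illegal
(2,0): no bracket -> illegal
(2,1): no bracket -> illegal
(3,0): flips 2 -> legal
(4,0): flips 1 -> legal
(4,1): flips 1 -> legal
(4,3): no bracket -> illegal
(5,0): flips 1 -> legal
(5,3): no bracket -> illegal
W mobility = 5

Answer: B=6 W=5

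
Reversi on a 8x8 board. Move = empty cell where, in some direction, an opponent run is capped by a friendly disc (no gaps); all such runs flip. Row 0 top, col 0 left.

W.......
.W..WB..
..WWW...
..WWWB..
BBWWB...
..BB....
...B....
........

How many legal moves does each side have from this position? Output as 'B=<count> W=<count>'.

Answer: B=7 W=12

Derivation:
-- B to move --
(0,1): no bracket -> illegal
(0,2): no bracket -> illegal
(0,3): no bracket -> illegal
(0,4): flips 3 -> legal
(0,5): flips 3 -> legal
(1,0): no bracket -> illegal
(1,2): flips 3 -> legal
(1,3): flips 5 -> legal
(2,0): no bracket -> illegal
(2,1): no bracket -> illegal
(2,5): flips 2 -> legal
(3,1): flips 4 -> legal
(4,5): no bracket -> illegal
(5,1): flips 3 -> legal
(5,4): no bracket -> illegal
B mobility = 7
-- W to move --
(0,4): no bracket -> illegal
(0,5): no bracket -> illegal
(0,6): flips 1 -> legal
(1,6): flips 1 -> legal
(2,5): no bracket -> illegal
(2,6): no bracket -> illegal
(3,0): no bracket -> illegal
(3,1): no bracket -> illegal
(3,6): flips 1 -> legal
(4,5): flips 1 -> legal
(4,6): flips 1 -> legal
(5,0): flips 1 -> legal
(5,1): no bracket -> illegal
(5,4): flips 1 -> legal
(5,5): flips 1 -> legal
(6,1): flips 1 -> legal
(6,2): flips 1 -> legal
(6,4): flips 1 -> legal
(7,2): no bracket -> illegal
(7,3): flips 2 -> legal
(7,4): no bracket -> illegal
W mobility = 12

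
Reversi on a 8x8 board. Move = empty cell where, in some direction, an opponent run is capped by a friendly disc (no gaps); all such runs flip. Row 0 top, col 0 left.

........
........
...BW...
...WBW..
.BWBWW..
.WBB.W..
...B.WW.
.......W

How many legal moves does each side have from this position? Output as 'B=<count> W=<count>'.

-- B to move --
(1,3): no bracket -> illegal
(1,4): flips 1 -> legal
(1,5): no bracket -> illegal
(2,2): no bracket -> illegal
(2,5): flips 1 -> legal
(2,6): flips 2 -> legal
(3,1): flips 1 -> legal
(3,2): flips 2 -> legal
(3,6): flips 1 -> legal
(4,0): no bracket -> illegal
(4,6): flips 2 -> legal
(5,0): flips 1 -> legal
(5,4): flips 1 -> legal
(5,6): flips 1 -> legal
(5,7): no bracket -> illegal
(6,0): no bracket -> illegal
(6,1): flips 1 -> legal
(6,2): no bracket -> illegal
(6,4): no bracket -> illegal
(6,7): no bracket -> illegal
(7,4): no bracket -> illegal
(7,5): no bracket -> illegal
(7,6): no bracket -> illegal
B mobility = 11
-- W to move --
(1,2): flips 2 -> legal
(1,3): flips 1 -> legal
(1,4): no bracket -> illegal
(2,2): flips 1 -> legal
(2,5): no bracket -> illegal
(3,0): no bracket -> illegal
(3,1): flips 1 -> legal
(3,2): no bracket -> illegal
(4,0): flips 1 -> legal
(5,0): no bracket -> illegal
(5,4): flips 2 -> legal
(6,1): no bracket -> illegal
(6,2): flips 2 -> legal
(6,4): flips 1 -> legal
(7,2): no bracket -> illegal
(7,3): flips 3 -> legal
(7,4): no bracket -> illegal
W mobility = 9

Answer: B=11 W=9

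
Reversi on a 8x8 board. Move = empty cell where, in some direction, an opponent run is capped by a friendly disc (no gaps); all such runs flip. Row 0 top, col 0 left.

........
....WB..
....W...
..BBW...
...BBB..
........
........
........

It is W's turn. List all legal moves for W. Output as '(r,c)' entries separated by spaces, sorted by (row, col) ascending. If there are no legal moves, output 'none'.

(0,4): no bracket -> illegal
(0,5): no bracket -> illegal
(0,6): flips 1 -> legal
(1,6): flips 1 -> legal
(2,1): no bracket -> illegal
(2,2): no bracket -> illegal
(2,3): no bracket -> illegal
(2,5): no bracket -> illegal
(2,6): no bracket -> illegal
(3,1): flips 2 -> legal
(3,5): no bracket -> illegal
(3,6): no bracket -> illegal
(4,1): no bracket -> illegal
(4,2): flips 1 -> legal
(4,6): no bracket -> illegal
(5,2): flips 1 -> legal
(5,3): no bracket -> illegal
(5,4): flips 1 -> legal
(5,5): no bracket -> illegal
(5,6): flips 1 -> legal

Answer: (0,6) (1,6) (3,1) (4,2) (5,2) (5,4) (5,6)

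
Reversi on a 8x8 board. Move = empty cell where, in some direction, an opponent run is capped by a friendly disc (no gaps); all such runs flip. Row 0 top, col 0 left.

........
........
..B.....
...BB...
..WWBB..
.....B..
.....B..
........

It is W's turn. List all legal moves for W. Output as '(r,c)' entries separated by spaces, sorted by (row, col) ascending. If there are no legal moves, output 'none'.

Answer: (2,3) (2,4) (2,5) (4,6)

Derivation:
(1,1): no bracket -> illegal
(1,2): no bracket -> illegal
(1,3): no bracket -> illegal
(2,1): no bracket -> illegal
(2,3): flips 1 -> legal
(2,4): flips 1 -> legal
(2,5): flips 1 -> legal
(3,1): no bracket -> illegal
(3,2): no bracket -> illegal
(3,5): no bracket -> illegal
(3,6): no bracket -> illegal
(4,6): flips 2 -> legal
(5,3): no bracket -> illegal
(5,4): no bracket -> illegal
(5,6): no bracket -> illegal
(6,4): no bracket -> illegal
(6,6): no bracket -> illegal
(7,4): no bracket -> illegal
(7,5): no bracket -> illegal
(7,6): no bracket -> illegal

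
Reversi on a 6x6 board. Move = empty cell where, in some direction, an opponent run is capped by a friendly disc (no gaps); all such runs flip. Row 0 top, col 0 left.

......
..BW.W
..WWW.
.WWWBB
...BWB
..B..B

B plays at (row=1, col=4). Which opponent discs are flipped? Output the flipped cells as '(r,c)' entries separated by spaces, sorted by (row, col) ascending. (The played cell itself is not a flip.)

Dir NW: first cell '.' (not opp) -> no flip
Dir N: first cell '.' (not opp) -> no flip
Dir NE: first cell '.' (not opp) -> no flip
Dir W: opp run (1,3) capped by B -> flip
Dir E: opp run (1,5), next=edge -> no flip
Dir SW: opp run (2,3) (3,2), next='.' -> no flip
Dir S: opp run (2,4) capped by B -> flip
Dir SE: first cell '.' (not opp) -> no flip

Answer: (1,3) (2,4)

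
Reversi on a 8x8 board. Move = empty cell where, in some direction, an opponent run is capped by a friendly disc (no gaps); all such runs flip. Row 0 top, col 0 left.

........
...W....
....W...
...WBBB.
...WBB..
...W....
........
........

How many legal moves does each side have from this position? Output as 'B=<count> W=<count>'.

Answer: B=7 W=6

Derivation:
-- B to move --
(0,2): flips 2 -> legal
(0,3): no bracket -> illegal
(0,4): no bracket -> illegal
(1,2): no bracket -> illegal
(1,4): flips 1 -> legal
(1,5): no bracket -> illegal
(2,2): flips 1 -> legal
(2,3): no bracket -> illegal
(2,5): no bracket -> illegal
(3,2): flips 1 -> legal
(4,2): flips 1 -> legal
(5,2): flips 1 -> legal
(5,4): no bracket -> illegal
(6,2): flips 1 -> legal
(6,3): no bracket -> illegal
(6,4): no bracket -> illegal
B mobility = 7
-- W to move --
(2,3): no bracket -> illegal
(2,5): flips 1 -> legal
(2,6): flips 2 -> legal
(2,7): no bracket -> illegal
(3,7): flips 3 -> legal
(4,6): flips 3 -> legal
(4,7): no bracket -> illegal
(5,4): flips 2 -> legal
(5,5): flips 1 -> legal
(5,6): no bracket -> illegal
W mobility = 6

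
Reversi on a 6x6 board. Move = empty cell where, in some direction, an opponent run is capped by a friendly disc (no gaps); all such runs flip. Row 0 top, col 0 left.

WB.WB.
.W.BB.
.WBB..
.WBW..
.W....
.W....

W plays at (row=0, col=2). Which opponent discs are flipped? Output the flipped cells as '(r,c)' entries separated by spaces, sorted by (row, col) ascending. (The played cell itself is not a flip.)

Dir NW: edge -> no flip
Dir N: edge -> no flip
Dir NE: edge -> no flip
Dir W: opp run (0,1) capped by W -> flip
Dir E: first cell 'W' (not opp) -> no flip
Dir SW: first cell 'W' (not opp) -> no flip
Dir S: first cell '.' (not opp) -> no flip
Dir SE: opp run (1,3), next='.' -> no flip

Answer: (0,1)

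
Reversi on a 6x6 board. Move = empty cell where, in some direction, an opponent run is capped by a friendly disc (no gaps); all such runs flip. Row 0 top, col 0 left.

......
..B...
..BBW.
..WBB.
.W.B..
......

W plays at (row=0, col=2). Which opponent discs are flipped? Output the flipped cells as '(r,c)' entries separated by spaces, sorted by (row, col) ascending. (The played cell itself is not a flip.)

Dir NW: edge -> no flip
Dir N: edge -> no flip
Dir NE: edge -> no flip
Dir W: first cell '.' (not opp) -> no flip
Dir E: first cell '.' (not opp) -> no flip
Dir SW: first cell '.' (not opp) -> no flip
Dir S: opp run (1,2) (2,2) capped by W -> flip
Dir SE: first cell '.' (not opp) -> no flip

Answer: (1,2) (2,2)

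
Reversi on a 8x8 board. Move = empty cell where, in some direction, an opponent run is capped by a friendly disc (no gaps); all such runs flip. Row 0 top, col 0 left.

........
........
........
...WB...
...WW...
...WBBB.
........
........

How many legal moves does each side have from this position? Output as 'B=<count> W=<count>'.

Answer: B=3 W=7

Derivation:
-- B to move --
(2,2): flips 2 -> legal
(2,3): no bracket -> illegal
(2,4): no bracket -> illegal
(3,2): flips 2 -> legal
(3,5): no bracket -> illegal
(4,2): no bracket -> illegal
(4,5): no bracket -> illegal
(5,2): flips 2 -> legal
(6,2): no bracket -> illegal
(6,3): no bracket -> illegal
(6,4): no bracket -> illegal
B mobility = 3
-- W to move --
(2,3): no bracket -> illegal
(2,4): flips 1 -> legal
(2,5): flips 1 -> legal
(3,5): flips 1 -> legal
(4,5): no bracket -> illegal
(4,6): no bracket -> illegal
(4,7): no bracket -> illegal
(5,7): flips 3 -> legal
(6,3): no bracket -> illegal
(6,4): flips 1 -> legal
(6,5): flips 1 -> legal
(6,6): flips 1 -> legal
(6,7): no bracket -> illegal
W mobility = 7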